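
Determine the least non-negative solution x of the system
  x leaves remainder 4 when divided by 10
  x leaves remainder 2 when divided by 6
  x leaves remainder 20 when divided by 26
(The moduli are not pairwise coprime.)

gcd(10, 6) = 2 and 2 | (2 − 4), so the pair is consistent; merging gives x ≡ 14 (mod 30), where 30 = lcm(10, 6).
gcd(30, 26) = 2 and 2 | (20 − 14), so the pair is consistent; merging gives x ≡ 254 (mod 390), where 390 = lcm(30, 26).
The solution is unique modulo lcm(10, 6, 26) = 390.

254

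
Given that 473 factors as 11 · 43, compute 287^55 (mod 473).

Mod 11: 287 ≡ 1; by Fermat, exponent reduces to 55 mod 10 = 5; 1^5 ≡ 1 (mod 11).
Mod 43: 287 ≡ 29; by Fermat, exponent reduces to 55 mod 42 = 13; 29^13 ≡ 18 (mod 43).
Combine by CRT: x ≡ 1 (mod 11), x ≡ 18 (mod 43) ⇒ x ≡ 276 (mod 473).

276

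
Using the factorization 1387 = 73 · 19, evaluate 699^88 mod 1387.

Mod 73: 699 ≡ 42; by Fermat, exponent reduces to 88 mod 72 = 16; 42^16 ≡ 16 (mod 73).
Mod 19: 699 ≡ 15; by Fermat, exponent reduces to 88 mod 18 = 16; 15^16 ≡ 6 (mod 19).
Combine by CRT: x ≡ 16 (mod 73), x ≡ 6 (mod 19) ⇒ x ≡ 1184 (mod 1387).

1184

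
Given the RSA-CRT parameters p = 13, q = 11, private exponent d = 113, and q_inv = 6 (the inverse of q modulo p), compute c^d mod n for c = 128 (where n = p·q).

46

d_p = d mod (p−1) = 113 mod 12 = 5; d_q = d mod (q−1) = 3.
m₁ = c^(d_p) mod p: c ≡ 11 (mod 13), and 11^5 mod 13 = 7.
m₂ = c^(d_q) mod q: c ≡ 7 (mod 11), and 7^3 mod 11 = 2.
h = q_inv·(m₁ − m₂) mod p = 6·(7 − 2) mod 13 = 4.
m = m₂ + h·q = 2 + 4·11 = 46.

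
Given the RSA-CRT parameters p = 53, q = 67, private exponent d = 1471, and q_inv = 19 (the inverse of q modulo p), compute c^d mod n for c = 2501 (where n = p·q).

d_p = d mod (p−1) = 1471 mod 52 = 15; d_q = d mod (q−1) = 19.
m₁ = c^(d_p) mod p: c ≡ 10 (mod 53), and 10^15 mod 53 = 47.
m₂ = c^(d_q) mod q: c ≡ 22 (mod 67), and 22^19 mod 67 = 40.
h = q_inv·(m₁ − m₂) mod p = 19·(47 − 40) mod 53 = 27.
m = m₂ + h·q = 40 + 27·67 = 1849.

1849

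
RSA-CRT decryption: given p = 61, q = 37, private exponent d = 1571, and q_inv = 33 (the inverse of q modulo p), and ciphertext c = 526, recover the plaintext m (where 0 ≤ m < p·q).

d_p = d mod (p−1) = 1571 mod 60 = 11; d_q = d mod (q−1) = 23.
m₁ = c^(d_p) mod p: c ≡ 38 (mod 61), and 38^11 mod 61 = 23.
m₂ = c^(d_q) mod q: c ≡ 8 (mod 37), and 8^23 mod 37 = 14.
h = q_inv·(m₁ − m₂) mod p = 33·(23 − 14) mod 61 = 53.
m = m₂ + h·q = 14 + 53·37 = 1975.

1975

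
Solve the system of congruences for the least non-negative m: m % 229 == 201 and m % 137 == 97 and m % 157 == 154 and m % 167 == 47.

302933538

From m ≡ 201 (mod 229) write m = 201 + 229t. Substituting into m ≡ 97 (mod 137) gives 229t ≡ 33 (mod 137), and since 92⁻¹ ≡ 70 (mod 137), t ≡ 118. Hence m ≡ 201 + 229·118 = 27223 (mod 31373).
From m ≡ 27223 (mod 31373) write m = 27223 + 31373t. Substituting into m ≡ 154 (mod 157) gives 31373t ≡ 92 (mod 157), and since 130⁻¹ ≡ 93 (mod 157), t ≡ 78. Hence m ≡ 27223 + 31373·78 = 2474317 (mod 4925561).
From m ≡ 2474317 (mod 4925561) write m = 2474317 + 4925561t. Substituting into m ≡ 47 (mod 167) gives 4925561t ≡ 2 (mod 167), and since 63⁻¹ ≡ 114 (mod 167), t ≡ 61. Hence m ≡ 2474317 + 4925561·61 = 302933538 (mod 822568687).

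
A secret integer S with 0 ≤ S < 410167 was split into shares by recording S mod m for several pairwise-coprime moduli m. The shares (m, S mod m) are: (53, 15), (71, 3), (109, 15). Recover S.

The moduli are pairwise coprime; N = 53·71·109 = 410167.
N/53 = 7739; 7739 ≡ 1 (mod 53), inverse 1.
N/71 = 5777; 5777 ≡ 26 (mod 71); 26·41 ≡ 1, so inverse 41.
N/109 = 3763; 3763 ≡ 57 (mod 109); 57·44 ≡ 1, so inverse 44.
S ≡ 15·7739·1 + 3·5777·41 + 15·3763·44 = 3310236.
3310236 mod 410167 = 28900.

28900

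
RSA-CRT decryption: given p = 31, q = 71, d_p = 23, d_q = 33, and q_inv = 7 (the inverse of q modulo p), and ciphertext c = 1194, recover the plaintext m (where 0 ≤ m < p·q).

1399

m₁ = c^(d_p) mod p: c ≡ 16 (mod 31), and 16^23 mod 31 = 4.
m₂ = c^(d_q) mod q: c ≡ 58 (mod 71), and 58^33 mod 71 = 50.
h = q_inv·(m₁ − m₂) mod p = 7·(4 − 50) mod 31 = 19.
m = m₂ + h·q = 50 + 19·71 = 1399.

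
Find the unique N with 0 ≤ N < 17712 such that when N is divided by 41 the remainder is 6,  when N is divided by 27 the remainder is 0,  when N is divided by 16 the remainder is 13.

621

From N ≡ 6 (mod 41) write N = 6 + 41t. Substituting into N ≡ 0 (mod 27) gives 41t ≡ 21 (mod 27), and since 14⁻¹ ≡ 2 (mod 27), t ≡ 15. Hence N ≡ 6 + 41·15 = 621 (mod 1107).
From N ≡ 621 (mod 1107) write N = 621 + 1107t. Substituting into N ≡ 13 (mod 16) gives 1107t ≡ 0 (mod 16), and since 3⁻¹ ≡ 11 (mod 16), t ≡ 0. Hence N ≡ 621 + 1107·0 = 621 (mod 17712).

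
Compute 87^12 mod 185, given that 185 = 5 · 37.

Mod 5: 87 ≡ 2; since 4 | 12, by Fermat 2^12 ≡ 1 (mod 5).
Mod 37: 87 ≡ 13; 13^12 ≡ 10 (mod 37).
Combine by CRT: x ≡ 1 (mod 5), x ≡ 10 (mod 37) ⇒ x ≡ 121 (mod 185).

121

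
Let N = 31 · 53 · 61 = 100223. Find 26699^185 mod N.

Mod 31: 26699 ≡ 8; by Fermat, exponent reduces to 185 mod 30 = 5; 8^5 ≡ 1 (mod 31).
Mod 53: 26699 ≡ 40; by Fermat, exponent reduces to 185 mod 52 = 29; 40^29 ≡ 29 (mod 53).
Mod 61: 26699 ≡ 42; by Fermat, exponent reduces to 185 mod 60 = 5; 42^5 ≡ 13 (mod 61).
Combine by CRT: x ≡ 1 (mod 31), x ≡ 29 (mod 53), x ≡ 13 (mod 61) ⇒ x ≡ 74494 (mod 100223).

74494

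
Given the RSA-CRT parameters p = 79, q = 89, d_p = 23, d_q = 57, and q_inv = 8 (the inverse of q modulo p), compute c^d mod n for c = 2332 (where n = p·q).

m₁ = c^(d_p) mod p: c ≡ 41 (mod 79), and 41^23 mod 79 = 12.
m₂ = c^(d_q) mod q: c ≡ 18 (mod 89), and 18^57 mod 89 = 69.
h = q_inv·(m₁ − m₂) mod p = 8·(12 − 69) mod 79 = 18.
m = m₂ + h·q = 69 + 18·89 = 1671.

1671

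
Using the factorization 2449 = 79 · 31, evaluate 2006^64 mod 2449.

Mod 79: 2006 ≡ 31; 31^64 ≡ 40 (mod 79).
Mod 31: 2006 ≡ 22; by Fermat, exponent reduces to 64 mod 30 = 4; 22^4 ≡ 20 (mod 31).
Combine by CRT: x ≡ 40 (mod 79), x ≡ 20 (mod 31) ⇒ x ≡ 2252 (mod 2449).

2252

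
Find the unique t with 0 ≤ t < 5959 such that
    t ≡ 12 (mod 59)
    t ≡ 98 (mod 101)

From t ≡ 12 (mod 59) write t = 12 + 59s. Substituting into t ≡ 98 (mod 101) gives 59s ≡ 86 (mod 101), and since 59⁻¹ ≡ 12 (mod 101), s ≡ 22. Hence t ≡ 12 + 59·22 = 1310 (mod 5959).

1310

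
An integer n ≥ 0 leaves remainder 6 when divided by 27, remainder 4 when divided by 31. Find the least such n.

From n ≡ 6 (mod 27) write n = 6 + 27t. Substituting into n ≡ 4 (mod 31) gives 27t ≡ 29 (mod 31), and since 27⁻¹ ≡ 23 (mod 31), t ≡ 16. Hence n ≡ 6 + 27·16 = 438 (mod 837).

438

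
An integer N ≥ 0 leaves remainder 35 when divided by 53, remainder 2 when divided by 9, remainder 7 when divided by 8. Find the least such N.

Combine the congruences pairwise.
From N ≡ 35 (mod 53) write N = 35 + 53t. Substituting into N ≡ 2 (mod 9) gives 53t ≡ 3 (mod 9), and since 8⁻¹ ≡ 8 (mod 9), t ≡ 6. Hence N ≡ 35 + 53·6 = 353 (mod 477).
From N ≡ 353 (mod 477) write N = 353 + 477t. Substituting into N ≡ 7 (mod 8) gives 477t ≡ 6 (mod 8), and since 5⁻¹ ≡ 5 (mod 8), t ≡ 6. Hence N ≡ 353 + 477·6 = 3215 (mod 3816).

3215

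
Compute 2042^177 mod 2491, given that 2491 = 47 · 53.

Mod 47: 2042 ≡ 21; by Fermat, exponent reduces to 177 mod 46 = 39; 21^39 ≡ 14 (mod 47).
Mod 53: 2042 ≡ 28; by Fermat, exponent reduces to 177 mod 52 = 21; 28^21 ≡ 13 (mod 53).
Combine by CRT: x ≡ 14 (mod 47), x ≡ 13 (mod 53) ⇒ x ≡ 437 (mod 2491).

437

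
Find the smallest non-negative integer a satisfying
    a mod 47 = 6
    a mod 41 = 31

523

Combine the congruences pairwise.
From a ≡ 6 (mod 47) write a = 6 + 47t. Substituting into a ≡ 31 (mod 41) gives 47t ≡ 25 (mod 41), and since 6⁻¹ ≡ 7 (mod 41), t ≡ 11. Hence a ≡ 6 + 47·11 = 523 (mod 1927).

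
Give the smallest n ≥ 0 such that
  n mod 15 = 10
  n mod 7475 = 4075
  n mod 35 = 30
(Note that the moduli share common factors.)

Combine the congruences pairwise.
gcd(15, 7475) = 5 and 5 | (4075 − 10), so the pair is consistent; merging gives n ≡ 4075 (mod 22425), where 22425 = lcm(15, 7475).
gcd(22425, 35) = 5 and 5 | (30 − 4075), so the pair is consistent; merging gives n ≡ 48925 (mod 156975), where 156975 = lcm(22425, 35).
The solution is unique modulo lcm(15, 7475, 35) = 156975.

48925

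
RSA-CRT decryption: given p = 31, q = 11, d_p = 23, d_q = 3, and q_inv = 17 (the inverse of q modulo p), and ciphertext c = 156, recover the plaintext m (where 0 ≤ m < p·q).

63

m₁ = c^(d_p) mod p: c ≡ 1 (mod 31), and 1^23 mod 31 = 1.
m₂ = c^(d_q) mod q: c ≡ 2 (mod 11), and 2^3 mod 11 = 8.
h = q_inv·(m₁ − m₂) mod p = 17·(1 − 8) mod 31 = 5.
m = m₂ + h·q = 8 + 5·11 = 63.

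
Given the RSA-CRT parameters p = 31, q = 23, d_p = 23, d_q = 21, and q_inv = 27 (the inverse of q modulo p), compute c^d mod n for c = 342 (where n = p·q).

590

m₁ = c^(d_p) mod p: c ≡ 1 (mod 31), and 1^23 mod 31 = 1.
m₂ = c^(d_q) mod q: c ≡ 20 (mod 23), and 20^21 mod 23 = 15.
h = q_inv·(m₁ − m₂) mod p = 27·(1 − 15) mod 31 = 25.
m = m₂ + h·q = 15 + 25·23 = 590.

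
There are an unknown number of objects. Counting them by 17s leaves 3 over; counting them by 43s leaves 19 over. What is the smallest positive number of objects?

From N ≡ 3 (mod 17) write N = 3 + 17t. Substituting into N ≡ 19 (mod 43) gives 17t ≡ 16 (mod 43), and since 17⁻¹ ≡ 38 (mod 43), t ≡ 6. Hence N ≡ 3 + 17·6 = 105 (mod 731).

105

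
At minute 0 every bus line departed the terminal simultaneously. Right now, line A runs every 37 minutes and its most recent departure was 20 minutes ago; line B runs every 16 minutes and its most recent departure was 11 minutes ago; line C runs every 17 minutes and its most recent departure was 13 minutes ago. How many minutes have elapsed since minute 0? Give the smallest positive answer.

The moduli are pairwise coprime; N = 37·16·17 = 10064.
N/37 = 272; 272 ≡ 13 (mod 37); 13·20 ≡ 1, so inverse 20.
N/16 = 629; 629 ≡ 5 (mod 16); 5·13 ≡ 1, so inverse 13.
N/17 = 592; 592 ≡ 14 (mod 17); 14·11 ≡ 1, so inverse 11.
t ≡ 20·272·20 + 11·629·13 + 13·592·11 = 283403.
283403 mod 10064 = 1611.

1611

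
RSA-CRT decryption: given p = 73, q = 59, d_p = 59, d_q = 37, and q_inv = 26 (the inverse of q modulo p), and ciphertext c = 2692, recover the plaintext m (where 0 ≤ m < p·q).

m₁ = c^(d_p) mod p: c ≡ 64 (mod 73), and 64^59 mod 73 = 8.
m₂ = c^(d_q) mod q: c ≡ 37 (mod 59), and 37^37 mod 59 = 32.
h = q_inv·(m₁ − m₂) mod p = 26·(8 − 32) mod 73 = 33.
m = m₂ + h·q = 32 + 33·59 = 1979.

1979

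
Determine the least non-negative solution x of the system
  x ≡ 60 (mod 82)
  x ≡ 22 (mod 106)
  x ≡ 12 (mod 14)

Combine the congruences pairwise.
gcd(82, 106) = 2 and 2 | (22 − 60), so the pair is consistent; merging gives x ≡ 552 (mod 4346), where 4346 = lcm(82, 106).
gcd(4346, 14) = 2 and 2 | (12 − 552), so the pair is consistent; merging gives x ≡ 4898 (mod 30422), where 30422 = lcm(4346, 14).
The solution is unique modulo lcm(82, 106, 14) = 30422.

4898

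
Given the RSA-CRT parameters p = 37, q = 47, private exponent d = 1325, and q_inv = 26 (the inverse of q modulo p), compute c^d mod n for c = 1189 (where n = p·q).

294

d_p = d mod (p−1) = 1325 mod 36 = 29; d_q = d mod (q−1) = 37.
m₁ = c^(d_p) mod p: c ≡ 5 (mod 37), and 5^29 mod 37 = 35.
m₂ = c^(d_q) mod q: c ≡ 14 (mod 47), and 14^37 mod 47 = 12.
h = q_inv·(m₁ − m₂) mod p = 26·(35 − 12) mod 37 = 6.
m = m₂ + h·q = 12 + 6·47 = 294.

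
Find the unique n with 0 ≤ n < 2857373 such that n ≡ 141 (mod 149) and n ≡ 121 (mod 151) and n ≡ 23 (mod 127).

1621559

The moduli are pairwise coprime; M = 149·151·127 = 2857373.
M/149 = 19177; 19177 ≡ 105 (mod 149); 105·44 ≡ 1, so inverse 44.
M/151 = 18923; 18923 ≡ 48 (mod 151); 48·129 ≡ 1, so inverse 129.
M/127 = 22499; 22499 ≡ 20 (mod 127); 20·108 ≡ 1, so inverse 108.
n ≡ 141·19177·44 + 121·18923·129 + 23·22499·108 = 470230731.
470230731 mod 2857373 = 1621559.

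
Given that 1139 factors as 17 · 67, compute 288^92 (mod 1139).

987

Mod 17: 288 ≡ 16; by Fermat, exponent reduces to 92 mod 16 = 12; 16^12 ≡ 1 (mod 17).
Mod 67: 288 ≡ 20; by Fermat, exponent reduces to 92 mod 66 = 26; 20^26 ≡ 49 (mod 67).
Combine by CRT: x ≡ 1 (mod 17), x ≡ 49 (mod 67) ⇒ x ≡ 987 (mod 1139).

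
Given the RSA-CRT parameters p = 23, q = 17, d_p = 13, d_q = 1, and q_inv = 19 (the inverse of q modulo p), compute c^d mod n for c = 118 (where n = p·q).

m₁ = c^(d_p) mod p: c ≡ 3 (mod 23), and 3^13 mod 23 = 9.
m₂ = c^(d_q) mod q: c ≡ 16 (mod 17), and 16^1 mod 17 = 16.
h = q_inv·(m₁ − m₂) mod p = 19·(9 − 16) mod 23 = 5.
m = m₂ + h·q = 16 + 5·17 = 101.

101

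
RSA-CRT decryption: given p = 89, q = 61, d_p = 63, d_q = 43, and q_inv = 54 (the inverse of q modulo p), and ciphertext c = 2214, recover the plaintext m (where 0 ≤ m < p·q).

4873

m₁ = c^(d_p) mod p: c ≡ 78 (mod 89), and 78^63 mod 89 = 67.
m₂ = c^(d_q) mod q: c ≡ 18 (mod 61), and 18^43 mod 61 = 54.
h = q_inv·(m₁ − m₂) mod p = 54·(67 − 54) mod 89 = 79.
m = m₂ + h·q = 54 + 79·61 = 4873.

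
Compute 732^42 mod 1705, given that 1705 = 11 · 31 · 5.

Mod 11: 732 ≡ 6; by Fermat, exponent reduces to 42 mod 10 = 2; 6^2 ≡ 3 (mod 11).
Mod 31: 732 ≡ 19; by Fermat, exponent reduces to 42 mod 30 = 12; 19^12 ≡ 4 (mod 31).
Mod 5: 732 ≡ 2; by Fermat, exponent reduces to 42 mod 4 = 2; 2^2 ≡ 4 (mod 5).
Combine by CRT: x ≡ 3 (mod 11), x ≡ 4 (mod 31), x ≡ 4 (mod 5) ⇒ x ≡ 1554 (mod 1705).

1554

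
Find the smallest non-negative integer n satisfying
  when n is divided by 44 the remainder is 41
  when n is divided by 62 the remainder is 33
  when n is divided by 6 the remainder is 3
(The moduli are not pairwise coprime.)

2637

gcd(44, 62) = 2 and 2 | (33 − 41), so the pair is consistent; merging gives n ≡ 1273 (mod 1364), where 1364 = lcm(44, 62).
gcd(1364, 6) = 2 and 2 | (3 − 1273), so the pair is consistent; merging gives n ≡ 2637 (mod 4092), where 4092 = lcm(1364, 6).
The solution is unique modulo lcm(44, 62, 6) = 4092.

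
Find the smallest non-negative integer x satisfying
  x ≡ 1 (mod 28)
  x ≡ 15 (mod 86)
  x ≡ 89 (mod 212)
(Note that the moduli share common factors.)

17473

gcd(28, 86) = 2 and 2 | (15 − 1), so the pair is consistent; merging gives x ≡ 617 (mod 1204), where 1204 = lcm(28, 86).
gcd(1204, 212) = 4 and 4 | (89 − 617), so the pair is consistent; merging gives x ≡ 17473 (mod 63812), where 63812 = lcm(1204, 212).
The solution is unique modulo lcm(28, 86, 212) = 63812.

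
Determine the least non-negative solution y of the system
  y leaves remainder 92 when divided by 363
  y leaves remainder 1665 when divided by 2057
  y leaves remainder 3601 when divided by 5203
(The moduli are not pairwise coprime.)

102458

Combine the congruences pairwise.
gcd(363, 2057) = 121 and 121 | (1665 − 92), so the pair is consistent; merging gives y ≡ 3722 (mod 6171), where 6171 = lcm(363, 2057).
gcd(6171, 5203) = 121 and 121 | (3601 − 3722), so the pair is consistent; merging gives y ≡ 102458 (mod 265353), where 265353 = lcm(6171, 5203).
The solution is unique modulo lcm(363, 2057, 5203) = 265353.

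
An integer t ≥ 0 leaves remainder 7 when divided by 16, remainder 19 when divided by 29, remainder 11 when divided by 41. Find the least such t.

The moduli are pairwise coprime; N = 16·29·41 = 19024.
N/16 = 1189; 1189 ≡ 5 (mod 16); 5·13 ≡ 1, so inverse 13.
N/29 = 656; 656 ≡ 18 (mod 29); 18·21 ≡ 1, so inverse 21.
N/41 = 464; 464 ≡ 13 (mod 41); 13·19 ≡ 1, so inverse 19.
t ≡ 7·1189·13 + 19·656·21 + 11·464·19 = 466919.
466919 mod 19024 = 10343.

10343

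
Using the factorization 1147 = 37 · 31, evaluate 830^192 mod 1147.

729

Mod 37: 830 ≡ 16; by Fermat, exponent reduces to 192 mod 36 = 12; 16^12 ≡ 26 (mod 37).
Mod 31: 830 ≡ 24; by Fermat, exponent reduces to 192 mod 30 = 12; 24^12 ≡ 16 (mod 31).
Combine by CRT: x ≡ 26 (mod 37), x ≡ 16 (mod 31) ⇒ x ≡ 729 (mod 1147).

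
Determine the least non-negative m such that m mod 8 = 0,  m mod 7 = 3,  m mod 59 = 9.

Combine the congruences pairwise.
From m ≡ 0 (mod 8) write m = 0 + 8t. Substituting into m ≡ 3 (mod 7) gives 8t ≡ 3 (mod 7), and since 1⁻¹ ≡ 1 (mod 7), t ≡ 3. Hence m ≡ 0 + 8·3 = 24 (mod 56).
From m ≡ 24 (mod 56) write m = 24 + 56t. Substituting into m ≡ 9 (mod 59) gives 56t ≡ 44 (mod 59), and since 56⁻¹ ≡ 39 (mod 59), t ≡ 5. Hence m ≡ 24 + 56·5 = 304 (mod 3304).

304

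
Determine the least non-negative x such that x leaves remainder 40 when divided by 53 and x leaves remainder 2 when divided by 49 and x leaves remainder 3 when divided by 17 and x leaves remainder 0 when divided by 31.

276117

Combine the congruences pairwise.
From x ≡ 40 (mod 53) write x = 40 + 53t. Substituting into x ≡ 2 (mod 49) gives 53t ≡ 11 (mod 49), and since 4⁻¹ ≡ 37 (mod 49), t ≡ 15. Hence x ≡ 40 + 53·15 = 835 (mod 2597).
From x ≡ 835 (mod 2597) write x = 835 + 2597t. Substituting into x ≡ 3 (mod 17) gives 2597t ≡ 1 (mod 17), and since 13⁻¹ ≡ 4 (mod 17), t ≡ 4. Hence x ≡ 835 + 2597·4 = 11223 (mod 44149).
From x ≡ 11223 (mod 44149) write x = 11223 + 44149t. Substituting into x ≡ 0 (mod 31) gives 44149t ≡ 30 (mod 31), and since 5⁻¹ ≡ 25 (mod 31), t ≡ 6. Hence x ≡ 11223 + 44149·6 = 276117 (mod 1368619).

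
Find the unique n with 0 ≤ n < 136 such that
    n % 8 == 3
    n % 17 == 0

From n ≡ 3 (mod 8) write n = 3 + 8t. Substituting into n ≡ 0 (mod 17) gives 8t ≡ 14 (mod 17), and since 8⁻¹ ≡ 15 (mod 17), t ≡ 6. Hence n ≡ 3 + 8·6 = 51 (mod 136).

51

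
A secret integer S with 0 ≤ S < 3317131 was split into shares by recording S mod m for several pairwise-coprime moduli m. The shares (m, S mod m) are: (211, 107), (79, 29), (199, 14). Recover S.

The moduli are pairwise coprime; N = 211·79·199 = 3317131.
N/211 = 15721; 15721 ≡ 107 (mod 211); 107·71 ≡ 1, so inverse 71.
N/79 = 41989; 41989 ≡ 40 (mod 79); 40·2 ≡ 1, so inverse 2.
N/199 = 16669; 16669 ≡ 152 (mod 199); 152·127 ≡ 1, so inverse 127.
S ≡ 107·15721·71 + 29·41989·2 + 14·16669·127 = 151505281.
151505281 mod 3317131 = 2234386.

2234386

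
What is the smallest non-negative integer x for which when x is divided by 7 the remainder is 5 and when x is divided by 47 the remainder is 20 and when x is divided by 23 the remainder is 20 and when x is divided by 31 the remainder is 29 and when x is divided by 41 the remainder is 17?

9271757

The moduli are pairwise coprime; N = 7·47·23·31·41 = 9617657.
N/7 = 1373951; 1373951 ≡ 5 (mod 7); 5·3 ≡ 1, so inverse 3.
N/47 = 204631; 204631 ≡ 40 (mod 47); 40·20 ≡ 1, so inverse 20.
N/23 = 418159; 418159 ≡ 19 (mod 23); 19·17 ≡ 1, so inverse 17.
N/31 = 310247; 310247 ≡ 30 (mod 31); 30·30 ≡ 1, so inverse 30.
N/41 = 234577; 234577 ≡ 16 (mod 41); 16·18 ≡ 1, so inverse 18.
x ≡ 5·1373951·3 + 20·204631·20 + 20·418159·17 + 29·310247·30 + 17·234577·18 = 586331177.
586331177 mod 9617657 = 9271757.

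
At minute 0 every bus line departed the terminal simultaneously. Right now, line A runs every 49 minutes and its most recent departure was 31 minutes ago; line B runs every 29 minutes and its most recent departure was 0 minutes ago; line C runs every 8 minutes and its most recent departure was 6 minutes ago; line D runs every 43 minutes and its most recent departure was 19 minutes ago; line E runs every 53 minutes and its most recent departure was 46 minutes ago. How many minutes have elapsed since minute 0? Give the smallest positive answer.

The moduli are pairwise coprime; N = 49·29·8·43·53 = 25907672.
N/49 = 528728; 528728 ≡ 18 (mod 49); 18·30 ≡ 1, so inverse 30.
N/29 = 893368; 893368 ≡ 23 (mod 29); 23·24 ≡ 1, so inverse 24.
N/8 = 3238459; 3238459 ≡ 3 (mod 8); 3·3 ≡ 1, so inverse 3.
N/43 = 602504; 602504 ≡ 31 (mod 43); 31·25 ≡ 1, so inverse 25.
N/53 = 488824; 488824 ≡ 5 (mod 53); 5·32 ≡ 1, so inverse 32.
t ≡ 31·528728·30 + 0·893368·24 + 6·3238459·3 + 19·602504·25 + 46·488824·32 = 1555747630.
1555747630 mod 25907672 = 1287310.

1287310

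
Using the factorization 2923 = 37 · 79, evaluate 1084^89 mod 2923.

545

Mod 37: 1084 ≡ 11; by Fermat, exponent reduces to 89 mod 36 = 17; 11^17 ≡ 27 (mod 37).
Mod 79: 1084 ≡ 57; by Fermat, exponent reduces to 89 mod 78 = 11; 57^11 ≡ 71 (mod 79).
Combine by CRT: x ≡ 27 (mod 37), x ≡ 71 (mod 79) ⇒ x ≡ 545 (mod 2923).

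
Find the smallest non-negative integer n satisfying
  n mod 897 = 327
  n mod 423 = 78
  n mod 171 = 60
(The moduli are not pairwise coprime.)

Combine the congruences pairwise.
gcd(897, 423) = 3 and 3 | (78 − 327), so the pair is consistent; merging gives n ≡ 18267 (mod 126477), where 126477 = lcm(897, 423).
gcd(126477, 171) = 9 and 9 | (60 − 18267), so the pair is consistent; merging gives n ≡ 524175 (mod 2403063), where 2403063 = lcm(126477, 171).
The solution is unique modulo lcm(897, 423, 171) = 2403063.

524175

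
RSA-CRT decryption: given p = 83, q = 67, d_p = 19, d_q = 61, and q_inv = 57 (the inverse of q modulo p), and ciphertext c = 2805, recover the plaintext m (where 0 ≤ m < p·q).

m₁ = c^(d_p) mod p: c ≡ 66 (mod 83), and 66^19 mod 83 = 62.
m₂ = c^(d_q) mod q: c ≡ 58 (mod 67), and 58^61 mod 67 = 3.
h = q_inv·(m₁ − m₂) mod p = 57·(62 − 3) mod 83 = 43.
m = m₂ + h·q = 3 + 43·67 = 2884.

2884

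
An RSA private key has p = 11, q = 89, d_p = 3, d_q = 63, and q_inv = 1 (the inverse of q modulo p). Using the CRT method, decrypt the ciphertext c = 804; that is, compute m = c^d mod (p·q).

m₁ = c^(d_p) mod p: c ≡ 1 (mod 11), and 1^3 mod 11 = 1.
m₂ = c^(d_q) mod q: c ≡ 3 (mod 89), and 3^63 mod 89 = 35.
h = q_inv·(m₁ − m₂) mod p = 1·(1 − 35) mod 11 = 10.
m = m₂ + h·q = 35 + 10·89 = 925.

925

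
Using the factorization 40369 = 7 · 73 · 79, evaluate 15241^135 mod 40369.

2773

Mod 7: 15241 ≡ 2; by Fermat, exponent reduces to 135 mod 6 = 3; 2^3 ≡ 1 (mod 7).
Mod 73: 15241 ≡ 57; by Fermat, exponent reduces to 135 mod 72 = 63; 57^63 ≡ 72 (mod 73).
Mod 79: 15241 ≡ 73; by Fermat, exponent reduces to 135 mod 78 = 57; 73^57 ≡ 8 (mod 79).
Combine by CRT: x ≡ 1 (mod 7), x ≡ 72 (mod 73), x ≡ 8 (mod 79) ⇒ x ≡ 2773 (mod 40369).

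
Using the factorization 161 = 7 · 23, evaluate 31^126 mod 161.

85

Mod 7: 31 ≡ 3; since 6 | 126, by Fermat 3^126 ≡ 1 (mod 7).
Mod 23: 31 ≡ 8; by Fermat, exponent reduces to 126 mod 22 = 16; 8^16 ≡ 16 (mod 23).
Combine by CRT: x ≡ 1 (mod 7), x ≡ 16 (mod 23) ⇒ x ≡ 85 (mod 161).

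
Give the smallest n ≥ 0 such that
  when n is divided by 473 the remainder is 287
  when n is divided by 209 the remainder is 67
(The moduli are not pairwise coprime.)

Combine the congruences pairwise.
gcd(473, 209) = 11 and 11 | (67 − 287), so the pair is consistent; merging gives n ≡ 7382 (mod 8987), where 8987 = lcm(473, 209).
The solution is unique modulo lcm(473, 209) = 8987.

7382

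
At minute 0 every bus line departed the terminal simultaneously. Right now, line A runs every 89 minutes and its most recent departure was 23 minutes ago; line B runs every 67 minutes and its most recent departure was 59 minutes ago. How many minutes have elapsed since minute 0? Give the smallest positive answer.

2337

From t ≡ 23 (mod 89) write t = 23 + 89s. Substituting into t ≡ 59 (mod 67) gives 89s ≡ 36 (mod 67), and since 22⁻¹ ≡ 64 (mod 67), s ≡ 26. Hence t ≡ 23 + 89·26 = 2337 (mod 5963).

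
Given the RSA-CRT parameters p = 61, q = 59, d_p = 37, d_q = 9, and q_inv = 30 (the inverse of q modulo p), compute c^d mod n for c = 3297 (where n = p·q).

1272

m₁ = c^(d_p) mod p: c ≡ 3 (mod 61), and 3^37 mod 61 = 52.
m₂ = c^(d_q) mod q: c ≡ 52 (mod 59), and 52^9 mod 59 = 33.
h = q_inv·(m₁ − m₂) mod p = 30·(52 − 33) mod 61 = 21.
m = m₂ + h·q = 33 + 21·59 = 1272.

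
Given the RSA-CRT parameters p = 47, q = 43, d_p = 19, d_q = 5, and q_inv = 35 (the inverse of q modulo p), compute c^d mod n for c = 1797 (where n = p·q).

m₁ = c^(d_p) mod p: c ≡ 11 (mod 47), and 11^19 mod 47 = 45.
m₂ = c^(d_q) mod q: c ≡ 34 (mod 43), and 34^5 mod 43 = 33.
h = q_inv·(m₁ − m₂) mod p = 35·(45 − 33) mod 47 = 44.
m = m₂ + h·q = 33 + 44·43 = 1925.

1925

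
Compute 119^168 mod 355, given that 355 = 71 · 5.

1

Mod 71: 119 ≡ 48; by Fermat, exponent reduces to 168 mod 70 = 28; 48^28 ≡ 1 (mod 71).
Mod 5: 119 ≡ 4; since 4 | 168, by Fermat 4^168 ≡ 1 (mod 5).
Combine by CRT: x ≡ 1 (mod 71), x ≡ 1 (mod 5) ⇒ x ≡ 1 (mod 355).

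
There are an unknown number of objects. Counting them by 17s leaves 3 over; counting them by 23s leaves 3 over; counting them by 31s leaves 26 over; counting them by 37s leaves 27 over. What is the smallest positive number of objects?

From N ≡ 3 (mod 17) write N = 3 + 17t. Substituting into N ≡ 3 (mod 23) gives 17t ≡ 0 (mod 23), and since 17⁻¹ ≡ 19 (mod 23), t ≡ 0. Hence N ≡ 3 + 17·0 = 3 (mod 391).
From N ≡ 3 (mod 391) write N = 3 + 391t. Substituting into N ≡ 26 (mod 31) gives 391t ≡ 23 (mod 31), and since 19⁻¹ ≡ 18 (mod 31), t ≡ 11. Hence N ≡ 3 + 391·11 = 4304 (mod 12121).
From N ≡ 4304 (mod 12121) write N = 4304 + 12121t. Substituting into N ≡ 27 (mod 37) gives 12121t ≡ 15 (mod 37), and since 22⁻¹ ≡ 32 (mod 37), t ≡ 36. Hence N ≡ 4304 + 12121·36 = 440660 (mod 448477).

440660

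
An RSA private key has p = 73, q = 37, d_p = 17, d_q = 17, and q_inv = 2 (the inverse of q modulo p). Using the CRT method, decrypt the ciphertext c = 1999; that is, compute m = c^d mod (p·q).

963

m₁ = c^(d_p) mod p: c ≡ 28 (mod 73), and 28^17 mod 73 = 14.
m₂ = c^(d_q) mod q: c ≡ 1 (mod 37), and 1^17 mod 37 = 1.
h = q_inv·(m₁ − m₂) mod p = 2·(14 − 1) mod 73 = 26.
m = m₂ + h·q = 1 + 26·37 = 963.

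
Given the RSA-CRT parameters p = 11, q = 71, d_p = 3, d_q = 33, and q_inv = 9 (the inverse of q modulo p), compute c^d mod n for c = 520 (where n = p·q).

335

m₁ = c^(d_p) mod p: c ≡ 3 (mod 11), and 3^3 mod 11 = 5.
m₂ = c^(d_q) mod q: c ≡ 23 (mod 71), and 23^33 mod 71 = 51.
h = q_inv·(m₁ − m₂) mod p = 9·(5 − 51) mod 11 = 4.
m = m₂ + h·q = 51 + 4·71 = 335.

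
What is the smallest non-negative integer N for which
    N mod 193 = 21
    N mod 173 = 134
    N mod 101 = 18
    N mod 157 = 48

102637228

From N ≡ 21 (mod 193) write N = 21 + 193t. Substituting into N ≡ 134 (mod 173) gives 193t ≡ 113 (mod 173), and since 20⁻¹ ≡ 26 (mod 173), t ≡ 170. Hence N ≡ 21 + 193·170 = 32831 (mod 33389).
From N ≡ 32831 (mod 33389) write N = 32831 + 33389t. Substituting into N ≡ 18 (mod 101) gives 33389t ≡ 12 (mod 101), and since 59⁻¹ ≡ 12 (mod 101), t ≡ 43. Hence N ≡ 32831 + 33389·43 = 1468558 (mod 3372289).
From N ≡ 1468558 (mod 3372289) write N = 1468558 + 3372289t. Substituting into N ≡ 48 (mod 157) gives 3372289t ≡ 68 (mod 157), and since 86⁻¹ ≡ 42 (mod 157), t ≡ 30. Hence N ≡ 1468558 + 3372289·30 = 102637228 (mod 529449373).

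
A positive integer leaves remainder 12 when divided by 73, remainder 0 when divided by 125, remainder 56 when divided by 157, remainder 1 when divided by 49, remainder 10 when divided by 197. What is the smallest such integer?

4296751250

Combine the congruences pairwise.
From x ≡ 12 (mod 73) write x = 12 + 73t. Substituting into x ≡ 0 (mod 125) gives 73t ≡ 113 (mod 125), and since 73⁻¹ ≡ 12 (mod 125), t ≡ 106. Hence x ≡ 12 + 73·106 = 7750 (mod 9125).
From x ≡ 7750 (mod 9125) write x = 7750 + 9125t. Substituting into x ≡ 56 (mod 157) gives 9125t ≡ 156 (mod 157), and since 19⁻¹ ≡ 124 (mod 157), t ≡ 33. Hence x ≡ 7750 + 9125·33 = 308875 (mod 1432625).
From x ≡ 308875 (mod 1432625) write x = 308875 + 1432625t. Substituting into x ≡ 1 (mod 49) gives 1432625t ≡ 22 (mod 49), and since 12⁻¹ ≡ 45 (mod 49), t ≡ 10. Hence x ≡ 308875 + 1432625·10 = 14635125 (mod 70198625).
From x ≡ 14635125 (mod 70198625) write x = 14635125 + 70198625t. Substituting into x ≡ 10 (mod 197) gives 70198625t ≡ 15 (mod 197), and since 39⁻¹ ≡ 96 (mod 197), t ≡ 61. Hence x ≡ 14635125 + 70198625·61 = 4296751250 (mod 13829129125).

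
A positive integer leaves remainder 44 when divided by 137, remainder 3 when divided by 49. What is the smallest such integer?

1277

Combine the congruences pairwise.
From x ≡ 44 (mod 137) write x = 44 + 137t. Substituting into x ≡ 3 (mod 49) gives 137t ≡ 8 (mod 49), and since 39⁻¹ ≡ 44 (mod 49), t ≡ 9. Hence x ≡ 44 + 137·9 = 1277 (mod 6713).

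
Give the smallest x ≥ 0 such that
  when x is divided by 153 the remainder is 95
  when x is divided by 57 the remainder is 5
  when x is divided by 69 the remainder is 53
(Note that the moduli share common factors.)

29930

gcd(153, 57) = 3 and 3 | (5 − 95), so the pair is consistent; merging gives x ≡ 860 (mod 2907), where 2907 = lcm(153, 57).
gcd(2907, 69) = 3 and 3 | (53 − 860), so the pair is consistent; merging gives x ≡ 29930 (mod 66861), where 66861 = lcm(2907, 69).
The solution is unique modulo lcm(153, 57, 69) = 66861.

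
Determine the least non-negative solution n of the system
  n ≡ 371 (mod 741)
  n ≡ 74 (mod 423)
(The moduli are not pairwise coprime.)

gcd(741, 423) = 3 and 3 | (74 − 371), so the pair is consistent; merging gives n ≡ 20378 (mod 104481), where 104481 = lcm(741, 423).
The solution is unique modulo lcm(741, 423) = 104481.

20378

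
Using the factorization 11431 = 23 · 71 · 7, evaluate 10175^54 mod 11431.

Mod 23: 10175 ≡ 9; by Fermat, exponent reduces to 54 mod 22 = 10; 9^10 ≡ 18 (mod 23).
Mod 71: 10175 ≡ 22; 22^54 ≡ 12 (mod 71).
Mod 7: 10175 ≡ 4; since 6 | 54, by Fermat 4^54 ≡ 1 (mod 7).
Combine by CRT: x ≡ 18 (mod 23), x ≡ 12 (mod 71), x ≡ 1 (mod 7) ⇒ x ≡ 225 (mod 11431).

225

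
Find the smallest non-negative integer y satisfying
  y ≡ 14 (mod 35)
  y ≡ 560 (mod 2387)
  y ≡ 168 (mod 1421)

434994

gcd(35, 2387) = 7 and 7 | (560 − 14), so the pair is consistent; merging gives y ≡ 5334 (mod 11935), where 11935 = lcm(35, 2387).
gcd(11935, 1421) = 7 and 7 | (168 − 5334), so the pair is consistent; merging gives y ≡ 434994 (mod 2422805), where 2422805 = lcm(11935, 1421).
The solution is unique modulo lcm(35, 2387, 1421) = 2422805.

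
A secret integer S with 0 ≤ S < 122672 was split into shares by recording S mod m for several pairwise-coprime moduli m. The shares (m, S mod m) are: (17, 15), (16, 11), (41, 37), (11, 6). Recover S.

The moduli are pairwise coprime; N = 17·16·41·11 = 122672.
N/17 = 7216; 7216 ≡ 8 (mod 17); 8·15 ≡ 1, so inverse 15.
N/16 = 7667; 7667 ≡ 3 (mod 16); 3·11 ≡ 1, so inverse 11.
N/41 = 2992; 2992 ≡ 40 (mod 41); 40·40 ≡ 1, so inverse 40.
N/11 = 11152; 11152 ≡ 9 (mod 11); 9·5 ≡ 1, so inverse 5.
S ≡ 15·7216·15 + 11·7667·11 + 37·2992·40 + 6·11152·5 = 7314027.
7314027 mod 122672 = 76379.

76379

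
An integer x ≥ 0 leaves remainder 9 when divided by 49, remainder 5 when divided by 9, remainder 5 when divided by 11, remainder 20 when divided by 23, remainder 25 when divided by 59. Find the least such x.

6112661

Combine the congruences pairwise.
From x ≡ 9 (mod 49) write x = 9 + 49t. Substituting into x ≡ 5 (mod 9) gives 49t ≡ 5 (mod 9), and since 4⁻¹ ≡ 7 (mod 9), t ≡ 8. Hence x ≡ 9 + 49·8 = 401 (mod 441).
From x ≡ 401 (mod 441) write x = 401 + 441t. Substituting into x ≡ 5 (mod 11) gives 441t ≡ 0 (mod 11), and since 1⁻¹ ≡ 1 (mod 11), t ≡ 0. Hence x ≡ 401 + 441·0 = 401 (mod 4851).
From x ≡ 401 (mod 4851) write x = 401 + 4851t. Substituting into x ≡ 20 (mod 23) gives 4851t ≡ 10 (mod 23), and since 21⁻¹ ≡ 11 (mod 23), t ≡ 18. Hence x ≡ 401 + 4851·18 = 87719 (mod 111573).
From x ≡ 87719 (mod 111573) write x = 87719 + 111573t. Substituting into x ≡ 25 (mod 59) gives 111573t ≡ 39 (mod 59), and since 4⁻¹ ≡ 15 (mod 59), t ≡ 54. Hence x ≡ 87719 + 111573·54 = 6112661 (mod 6582807).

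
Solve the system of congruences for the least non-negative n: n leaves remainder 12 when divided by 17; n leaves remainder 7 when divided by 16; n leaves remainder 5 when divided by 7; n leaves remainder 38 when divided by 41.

From n ≡ 12 (mod 17) write n = 12 + 17t. Substituting into n ≡ 7 (mod 16) gives 17t ≡ 11 (mod 16), and since 1⁻¹ ≡ 1 (mod 16), t ≡ 11. Hence n ≡ 12 + 17·11 = 199 (mod 272).
From n ≡ 199 (mod 272) write n = 199 + 272t. Substituting into n ≡ 5 (mod 7) gives 272t ≡ 2 (mod 7), and since 6⁻¹ ≡ 6 (mod 7), t ≡ 5. Hence n ≡ 199 + 272·5 = 1559 (mod 1904).
From n ≡ 1559 (mod 1904) write n = 1559 + 1904t. Substituting into n ≡ 38 (mod 41) gives 1904t ≡ 37 (mod 41), and since 18⁻¹ ≡ 16 (mod 41), t ≡ 18. Hence n ≡ 1559 + 1904·18 = 35831 (mod 78064).

35831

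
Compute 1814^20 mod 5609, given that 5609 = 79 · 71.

Mod 79: 1814 ≡ 76; 76^20 ≡ 32 (mod 79).
Mod 71: 1814 ≡ 39; 39^20 ≡ 20 (mod 71).
Combine by CRT: x ≡ 32 (mod 79), x ≡ 20 (mod 71) ⇒ x ≡ 2718 (mod 5609).

2718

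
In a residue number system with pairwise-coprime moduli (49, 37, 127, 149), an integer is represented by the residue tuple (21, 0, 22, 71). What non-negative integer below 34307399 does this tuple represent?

The moduli are pairwise coprime; N = 49·37·127·149 = 34307399.
N/49 = 700151; 700151 ≡ 39 (mod 49); 39·44 ≡ 1, so inverse 44.
N/37 = 927227; 927227 ≡ 7 (mod 37); 7·16 ≡ 1, so inverse 16.
N/127 = 270137; 270137 ≡ 8 (mod 127); 8·16 ≡ 1, so inverse 16.
N/149 = 230251; 230251 ≡ 46 (mod 149); 46·81 ≡ 1, so inverse 81.
x ≡ 21·700151·44 + 0·927227·16 + 22·270137·16 + 71·230251·81 = 2066201249.
2066201249 mod 34307399 = 7757309.

7757309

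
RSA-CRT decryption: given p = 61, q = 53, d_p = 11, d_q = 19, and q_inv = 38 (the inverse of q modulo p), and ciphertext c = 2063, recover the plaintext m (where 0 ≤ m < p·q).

1658

m₁ = c^(d_p) mod p: c ≡ 50 (mod 61), and 50^11 mod 61 = 11.
m₂ = c^(d_q) mod q: c ≡ 49 (mod 53), and 49^19 mod 53 = 15.
h = q_inv·(m₁ − m₂) mod p = 38·(11 − 15) mod 61 = 31.
m = m₂ + h·q = 15 + 31·53 = 1658.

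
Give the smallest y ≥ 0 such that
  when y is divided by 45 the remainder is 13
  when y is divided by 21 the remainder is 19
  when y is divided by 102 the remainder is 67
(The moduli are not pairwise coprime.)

9553

Combine the congruences pairwise.
gcd(45, 21) = 3 and 3 | (19 − 13), so the pair is consistent; merging gives y ≡ 103 (mod 315), where 315 = lcm(45, 21).
gcd(315, 102) = 3 and 3 | (67 − 103), so the pair is consistent; merging gives y ≡ 9553 (mod 10710), where 10710 = lcm(315, 102).
The solution is unique modulo lcm(45, 21, 102) = 10710.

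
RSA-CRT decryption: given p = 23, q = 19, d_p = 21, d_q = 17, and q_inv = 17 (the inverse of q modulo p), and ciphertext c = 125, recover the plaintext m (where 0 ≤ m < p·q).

m₁ = c^(d_p) mod p: c ≡ 10 (mod 23), and 10^21 mod 23 = 7.
m₂ = c^(d_q) mod q: c ≡ 11 (mod 19), and 11^17 mod 19 = 7.
h = q_inv·(m₁ − m₂) mod p = 17·(7 − 7) mod 23 = 0.
m = m₂ + h·q = 7 + 0·19 = 7.

7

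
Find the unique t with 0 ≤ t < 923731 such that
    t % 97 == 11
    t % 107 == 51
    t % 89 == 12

The moduli are pairwise coprime; N = 97·107·89 = 923731.
N/97 = 9523; 9523 ≡ 17 (mod 97); 17·40 ≡ 1, so inverse 40.
N/107 = 8633; 8633 ≡ 73 (mod 107); 73·22 ≡ 1, so inverse 22.
N/89 = 10379; 10379 ≡ 55 (mod 89); 55·34 ≡ 1, so inverse 34.
t ≡ 11·9523·40 + 51·8633·22 + 12·10379·34 = 18110978.
18110978 mod 923731 = 560089.

560089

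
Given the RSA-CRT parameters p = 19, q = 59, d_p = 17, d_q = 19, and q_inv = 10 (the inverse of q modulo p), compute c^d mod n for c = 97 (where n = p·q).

m₁ = c^(d_p) mod p: c ≡ 2 (mod 19), and 2^17 mod 19 = 10.
m₂ = c^(d_q) mod q: c ≡ 38 (mod 59), and 38^19 mod 59 = 13.
h = q_inv·(m₁ − m₂) mod p = 10·(10 − 13) mod 19 = 8.
m = m₂ + h·q = 13 + 8·59 = 485.

485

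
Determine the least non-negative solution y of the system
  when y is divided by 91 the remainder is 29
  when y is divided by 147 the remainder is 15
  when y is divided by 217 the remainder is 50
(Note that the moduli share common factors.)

gcd(91, 147) = 7 and 7 | (15 − 29), so the pair is consistent; merging gives y ≡ 1485 (mod 1911), where 1911 = lcm(91, 147).
gcd(1911, 217) = 7 and 7 | (50 − 1485), so the pair is consistent; merging gives y ≡ 56904 (mod 59241), where 59241 = lcm(1911, 217).
The solution is unique modulo lcm(91, 147, 217) = 59241.

56904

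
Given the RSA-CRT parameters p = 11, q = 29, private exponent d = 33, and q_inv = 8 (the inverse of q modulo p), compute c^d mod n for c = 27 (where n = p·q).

d_p = d mod (p−1) = 33 mod 10 = 3; d_q = d mod (q−1) = 5.
m₁ = c^(d_p) mod p: c ≡ 5 (mod 11), and 5^3 mod 11 = 4.
m₂ = c^(d_q) mod q: c ≡ 27 (mod 29), and 27^5 mod 29 = 26.
h = q_inv·(m₁ − m₂) mod p = 8·(4 − 26) mod 11 = 0.
m = m₂ + h·q = 26 + 0·29 = 26.

26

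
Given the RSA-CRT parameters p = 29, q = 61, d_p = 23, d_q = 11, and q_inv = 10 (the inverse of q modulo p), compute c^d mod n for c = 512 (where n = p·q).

m₁ = c^(d_p) mod p: c ≡ 19 (mod 29), and 19^23 mod 29 = 18.
m₂ = c^(d_q) mod q: c ≡ 24 (mod 61), and 24^11 mod 61 = 37.
h = q_inv·(m₁ − m₂) mod p = 10·(18 − 37) mod 29 = 13.
m = m₂ + h·q = 37 + 13·61 = 830.

830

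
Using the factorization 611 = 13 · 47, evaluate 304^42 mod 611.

Mod 13: 304 ≡ 5; by Fermat, exponent reduces to 42 mod 12 = 6; 5^6 ≡ 12 (mod 13).
Mod 47: 304 ≡ 22; 22^42 ≡ 6 (mod 47).
Combine by CRT: x ≡ 12 (mod 13), x ≡ 6 (mod 47) ⇒ x ≡ 194 (mod 611).

194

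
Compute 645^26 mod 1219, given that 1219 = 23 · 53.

Mod 23: 645 ≡ 1; by Fermat, exponent reduces to 26 mod 22 = 4; 1^4 ≡ 1 (mod 23).
Mod 53: 645 ≡ 9; 9^26 ≡ 1 (mod 53).
Combine by CRT: x ≡ 1 (mod 23), x ≡ 1 (mod 53) ⇒ x ≡ 1 (mod 1219).

1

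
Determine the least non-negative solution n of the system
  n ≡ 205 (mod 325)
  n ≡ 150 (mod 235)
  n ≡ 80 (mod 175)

31405

gcd(325, 235) = 5 and 5 | (150 − 205), so the pair is consistent; merging gives n ≡ 855 (mod 15275), where 15275 = lcm(325, 235).
gcd(15275, 175) = 25 and 25 | (80 − 855), so the pair is consistent; merging gives n ≡ 31405 (mod 106925), where 106925 = lcm(15275, 175).
The solution is unique modulo lcm(325, 235, 175) = 106925.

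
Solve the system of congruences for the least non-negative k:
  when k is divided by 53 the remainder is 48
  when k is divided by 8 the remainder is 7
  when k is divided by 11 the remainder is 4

Combine the congruences pairwise.
From k ≡ 48 (mod 53) write k = 48 + 53t. Substituting into k ≡ 7 (mod 8) gives 53t ≡ 7 (mod 8), and since 5⁻¹ ≡ 5 (mod 8), t ≡ 3. Hence k ≡ 48 + 53·3 = 207 (mod 424).
From k ≡ 207 (mod 424) write k = 207 + 424t. Substituting into k ≡ 4 (mod 11) gives 424t ≡ 6 (mod 11), and since 6⁻¹ ≡ 2 (mod 11), t ≡ 1. Hence k ≡ 207 + 424·1 = 631 (mod 4664).

631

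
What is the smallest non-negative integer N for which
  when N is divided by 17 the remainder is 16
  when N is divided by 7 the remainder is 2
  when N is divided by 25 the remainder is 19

The moduli are pairwise coprime; M = 17·7·25 = 2975.
M/17 = 175; 175 ≡ 5 (mod 17); 5·7 ≡ 1, so inverse 7.
M/7 = 425; 425 ≡ 5 (mod 7); 5·3 ≡ 1, so inverse 3.
M/25 = 119; 119 ≡ 19 (mod 25); 19·4 ≡ 1, so inverse 4.
N ≡ 16·175·7 + 2·425·3 + 19·119·4 = 31194.
31194 mod 2975 = 1444.

1444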